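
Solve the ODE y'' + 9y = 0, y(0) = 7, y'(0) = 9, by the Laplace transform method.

L{y''} + 9L{y} = 0. s²Y - 7s - 9 + 9Y = 0. Y(s² + 9) = 7s + 9. Y = (7s + 9)/(s² + 9). Inverting: y(t) = 7cos(3t) + 3sin(3t)

Final answer: y(t) = 7cos(3t) + 3sin(3t)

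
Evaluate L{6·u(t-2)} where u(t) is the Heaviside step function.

L{u(t-a)} = e^(-as)/s. Here a=2, so L{u(t-2)} = e^(-2s)/s, and L{6·u(t-2)} = 6·e^(-2s)/s

Final answer: 6·e^(-2s)/s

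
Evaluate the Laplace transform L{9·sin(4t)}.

L{sin(ωt)} = ω/(s² + ω²), so L{sin(4t)} = 4/(s² + 16). Then L{9·sin(4t)} = 9·4/(s² + 16) = 36/(s² + 16)

Final answer: 36/(s² + 16)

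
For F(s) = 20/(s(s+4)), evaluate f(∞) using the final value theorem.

f(∞) = lim_{s→0} s·20/(s(s+4)) = lim_{s→0} 20/(s+4) = 20/4 = 5

Final answer: 5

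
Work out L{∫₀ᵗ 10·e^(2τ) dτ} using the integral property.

L{∫₀ᵗ f(τ)dτ} = F(s)/s with F(s) = 10/(s-2), so L{∫₀ᵗ 10·e^(2τ) dτ} = 10/(s(s-2))

Final answer: 10/(s(s-2))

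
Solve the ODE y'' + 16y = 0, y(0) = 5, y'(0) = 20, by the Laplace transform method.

L{y''} + 16L{y} = 0. s²Y - 5s - 20 + 16Y = 0. Y(s² + 16) = 5s + 20. Y = (5s + 20)/(s² + 16). Inverting: y(t) = 5cos(4t) + 5sin(4t)

Final answer: y(t) = 5cos(4t) + 5sin(4t)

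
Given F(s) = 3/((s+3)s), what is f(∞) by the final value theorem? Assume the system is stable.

f(∞) = lim_{s→0} sF(s) = lim_{s→0} 3/(s+3) = 1

Final answer: 1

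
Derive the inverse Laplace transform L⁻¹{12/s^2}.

L⁻¹{n!/s^(n+1)} = t^n with n=1. So L⁻¹{1/s^2} = t, and L⁻¹{12/s^2} = (12/1)·t = 12·t

Final answer: 12·t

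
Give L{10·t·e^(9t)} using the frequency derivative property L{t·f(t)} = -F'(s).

L{e^(9t)} = 1/(s-9). By frequency derivative: L{t·e^(9t)} = -d/ds[1/(s-9)] = -(-1)/(s-9)² = 1/(s-9)². Then L{10·t·e^(9t)} = 10·1/(s-9)² = 10/(s-9)²

Final answer: 10/(s-9)²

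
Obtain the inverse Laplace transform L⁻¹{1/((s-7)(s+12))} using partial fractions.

Decompose: A/(s-7) + B/(s+12). A = 1/19, B = -1/19. f(t) = (e^(7t) - e^(-12t))/19

Final answer: (e^(7t) - e^(-12t))/19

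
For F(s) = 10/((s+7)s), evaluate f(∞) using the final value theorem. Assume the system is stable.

f(∞) = lim_{s→0} sF(s) = lim_{s→0} 10/(s+7) = 10/7

Final answer: 10/7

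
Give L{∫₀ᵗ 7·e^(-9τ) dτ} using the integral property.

L{∫₀ᵗ f(τ)dτ} = F(s)/s with F(s) = 7/(s+9), so L{∫₀ᵗ 7·e^(-9τ) dτ} = 7/(s(s+9))

Final answer: 7/(s(s+9))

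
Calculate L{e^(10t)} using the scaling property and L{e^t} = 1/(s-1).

Using L{f(at)} = (1/a)F(s/a) with a=10 and f(t) = e^t: L{e^(10t)} = (1/10) · 1/((s/10)-1) = (1/10) · 10/(s-10) = 1/(s-10)

Final answer: 1/(s-10)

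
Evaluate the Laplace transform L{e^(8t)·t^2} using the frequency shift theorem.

L{e^(at)·t^n} = n!/(s-a)^(n+1), so L{e^(8t)·t^2} = 2/(s-8)^3

Final answer: 2/(s-8)^3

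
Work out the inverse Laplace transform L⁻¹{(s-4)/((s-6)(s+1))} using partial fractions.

Using partial fractions, f(t) = (2e^(6t) + 5e^(-t))/7

Final answer: (2e^(6t) + 5e^(-t))/7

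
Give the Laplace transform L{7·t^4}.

L{t^n} = n!/s^(n+1), so L{t^4} = 24/s^5. Then L{7·t^4} = 7·24/s^5 = 168/s^5

Final answer: 168/s^5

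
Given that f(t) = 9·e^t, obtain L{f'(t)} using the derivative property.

f(0) = 9, F(s) = 9/(s-1). L{f'(t)} = s·F(s) - f(0) = 9s/(s-1) - 9 = (9s - 9(s-1))/(s-1) = 9/(s-1)

Final answer: 9/(s-1)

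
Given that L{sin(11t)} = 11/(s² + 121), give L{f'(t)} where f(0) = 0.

L{f'(t)} = s·F(s) - f(0) = s·11/(s² + 121) - 0 = 11s/(s² + 121)

Final answer: 11s/(s² + 121)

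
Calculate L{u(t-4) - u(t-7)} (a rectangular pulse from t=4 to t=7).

L{u(t-a)} = e^(-as)/s. L{u(t-4) - u(t-7)} = (e^(-4s) - e^(-7s))/s

Final answer: (e^(-4s) - e^(-7s))/s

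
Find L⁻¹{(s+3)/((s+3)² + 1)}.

Using frequency shift: L⁻¹{(s-a)/((s-a)² + b²)} = e^(at)cos(bt). Here a=-3, b=1

Final answer: e^(-3t)·cos(t)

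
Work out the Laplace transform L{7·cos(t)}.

L{cos(ωt)} = s/(s² + ω²), so L{cos(t)} = s/(s² + 1). Then L{7·cos(t)} = 7·s/(s² + 1) = 7s/(s² + 1)

Final answer: 7s/(s² + 1)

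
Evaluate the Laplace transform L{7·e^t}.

L{e^(at)} = 1/(s-a), so L{e^t} = 1/(s-1). Then L{7·e^t} = 7/(s-1)

Final answer: 7/(s-1)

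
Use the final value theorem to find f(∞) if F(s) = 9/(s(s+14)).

f(∞) = lim_{s→0} s·9/(s(s+14)) = lim_{s→0} 9/(s+14) = 9/14 = 9/14

Final answer: 9/14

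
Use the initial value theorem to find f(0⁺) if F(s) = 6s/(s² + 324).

f(0⁺) = lim_{s→∞} s·6s/(s² + 324) = lim_{s→∞} 6s²/(s² + 324) = 6

Final answer: 6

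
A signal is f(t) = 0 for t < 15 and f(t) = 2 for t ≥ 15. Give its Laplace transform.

f(t) = 2·u(t-15). L{u(t-15)} = e^(-15s)/s, so L{f(t)} = 2·e^(-15s)/s

Final answer: 2·e^(-15s)/s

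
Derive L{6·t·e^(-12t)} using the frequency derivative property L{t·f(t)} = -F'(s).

L{e^(-12t)} = 1/(s+12). By frequency derivative: L{t·e^(-12t)} = -d/ds[1/(s+12)] = -(-1)/(s+12)² = 1/(s+12)². Then L{6·t·e^(-12t)} = 6·1/(s+12)² = 6/(s+12)²

Final answer: 6/(s+12)²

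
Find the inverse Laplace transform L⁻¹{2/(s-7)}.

L⁻¹{1/(s-a)} = e^(at), so L⁻¹{1/(s-7)} = e^(7t), and L⁻¹{2/(s-7)} = 2·e^(7t)

Final answer: 2·e^(7t)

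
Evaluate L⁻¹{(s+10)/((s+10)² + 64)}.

Using frequency shift: L⁻¹{(s-a)/((s-a)² + b²)} = e^(at)cos(bt). Here a=-10, b=8

Final answer: e^(-10t)·cos(8t)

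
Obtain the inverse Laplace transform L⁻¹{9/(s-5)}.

L⁻¹{1/(s-a)} = e^(at), so L⁻¹{1/(s-5)} = e^(5t), and L⁻¹{9/(s-5)} = 9·e^(5t)

Final answer: 9·e^(5t)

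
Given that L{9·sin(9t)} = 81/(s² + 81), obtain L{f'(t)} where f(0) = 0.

L{f'(t)} = s·F(s) - f(0) = s·81/(s² + 81) - 0 = 81s/(s² + 81)

Final answer: 81s/(s² + 81)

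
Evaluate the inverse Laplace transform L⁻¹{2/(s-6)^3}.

L⁻¹{n!/(s-a)^(n+1)} = t^n·e^(at), so L⁻¹{2/(s-6)^3} = t^2·e^(6t)

Final answer: t^2·e^(6t)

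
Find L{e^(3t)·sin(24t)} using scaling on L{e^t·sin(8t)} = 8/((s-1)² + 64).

Scaling with a=3: L{e^(3t)·sin(24t)} = (1/3) · 8/((s/3-1)² + 64). Simplifying: 24/((s-3)² + 576)

Final answer: 24/((s-3)² + 576)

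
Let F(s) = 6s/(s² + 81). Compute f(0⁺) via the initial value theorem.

f(0⁺) = lim_{s→∞} s·6s/(s² + 81) = lim_{s→∞} 6s²/(s² + 81) = 6

Final answer: 6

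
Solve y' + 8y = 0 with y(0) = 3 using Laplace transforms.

L{y'} + 8L{y} = 0. sY - 3 + 8Y = 0. Y(s+8) = 3. Y = 3/(s+8)

Final answer: y(t) = 3e^(-8t)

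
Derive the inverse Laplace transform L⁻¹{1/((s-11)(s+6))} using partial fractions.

Decompose: A/(s-11) + B/(s+6). A = 1/17, B = -1/17. f(t) = (e^(11t) - e^(-6t))/17

Final answer: (e^(11t) - e^(-6t))/17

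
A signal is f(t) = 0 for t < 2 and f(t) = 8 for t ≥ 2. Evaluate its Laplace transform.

f(t) = 8·u(t-2). L{u(t-2)} = e^(-2s)/s, so L{f(t)} = 8·e^(-2s)/s

Final answer: 8·e^(-2s)/s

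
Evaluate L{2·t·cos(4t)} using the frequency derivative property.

L{cos(4t)} = s/(s² + 16). Derivative: d/ds[s/(s² + 16)] = [(s² + 16) - s·2s]/(s² + 16)² = (16 - s²)/(s² + 16)². So L{t·cos(4t)} = -F'(s) = (s² - 16)/(s² + 16)². Then L{2·t·cos(4t)} = 2·(s² - 16)/(s² + 16)²

Final answer: 2·(s² - 16)/(s² + 16)²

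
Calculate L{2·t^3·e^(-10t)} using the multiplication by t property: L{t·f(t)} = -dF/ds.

Using L{t^n·e^(at)} = n!/(s-a)^(n+1), L{t^3·e^(-10t)} = 6/(s+10)^4, so L{2·t^3·e^(-10t)} = 2·6/(s+10)^4 = 12/(s+10)^4

Final answer: 12/(s+10)^4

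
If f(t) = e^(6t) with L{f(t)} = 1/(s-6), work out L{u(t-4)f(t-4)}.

Time shift theorem: L{u(t-a)f(t-a)} = e^(-as)F(s). Here a=4, F(s) = 1/(s-6), so L{u(t-4)f(t-4)} = e^(-4s)·1/(s-6)

Final answer: e^(-4s)·1/(s-6)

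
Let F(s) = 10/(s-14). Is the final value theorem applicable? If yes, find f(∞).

sF(s) = 10s/(s-14) has a pole at s = 14 in the right half-plane. Theorem does NOT apply (unstable system; f(t) = 10·e^(14t) grows without bound).

Final answer: Not applicable (unstable)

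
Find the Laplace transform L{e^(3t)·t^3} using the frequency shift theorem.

L{e^(at)·t^n} = n!/(s-a)^(n+1), so L{e^(3t)·t^3} = 6/(s-3)^4

Final answer: 6/(s-3)^4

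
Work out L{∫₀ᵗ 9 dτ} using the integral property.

L{∫₀ᵗ f(τ)dτ} = F(s)/s with f(t) = 9. F(s) = 9/s, so L{∫₀ᵗ 9 dτ} = (9/s)/s = 9/s². (Check: ∫₀ᵗ 9 dτ = 9t.)

Final answer: 9/s²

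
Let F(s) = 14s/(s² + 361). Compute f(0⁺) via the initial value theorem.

f(0⁺) = lim_{s→∞} s·14s/(s² + 361) = lim_{s→∞} 14s²/(s² + 361) = 14

Final answer: 14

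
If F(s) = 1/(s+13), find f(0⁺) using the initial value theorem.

f(0⁺) = lim_{s→∞} s·1/(s+13) = lim_{s→∞} s/(s+13) = 1

Final answer: 1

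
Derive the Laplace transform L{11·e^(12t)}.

L{e^(at)} = 1/(s-a), so L{e^(12t)} = 1/(s-12). Then L{11·e^(12t)} = 11/(s-12)

Final answer: 11/(s-12)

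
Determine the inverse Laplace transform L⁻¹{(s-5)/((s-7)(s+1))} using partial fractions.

Using partial fractions, f(t) = (2e^(7t) + 6e^(-t))/8

Final answer: (2e^(7t) + 6e^(-t))/8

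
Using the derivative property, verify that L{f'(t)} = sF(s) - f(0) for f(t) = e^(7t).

f'(t) = 7e^(7t). Direct: L{f'(t)} = 7/(s-7). Property: s·1/(s-7) - 1 = (s - (s-7))/(s-7) = 7/(s-7). ✓

Final answer: 7/(s-7)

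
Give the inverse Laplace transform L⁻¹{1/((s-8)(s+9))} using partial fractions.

Decompose: A/(s-8) + B/(s+9). A = 1/17, B = -1/17. f(t) = (e^(8t) - e^(-9t))/17

Final answer: (e^(8t) - e^(-9t))/17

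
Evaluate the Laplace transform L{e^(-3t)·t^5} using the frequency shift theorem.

L{e^(at)·t^n} = n!/(s-a)^(n+1), so L{e^(-3t)·t^5} = 120/(s+3)^6

Final answer: 120/(s+3)^6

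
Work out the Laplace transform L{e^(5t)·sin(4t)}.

L{e^(at)·sin(ωt)} = ω/((s-a)² + ω²), so L{e^(5t)·sin(4t)} = 4/((s-5)² + 16)

Final answer: 4/((s-5)² + 16)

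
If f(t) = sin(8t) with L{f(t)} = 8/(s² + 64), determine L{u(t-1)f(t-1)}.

Time shift theorem: L{u(t-a)f(t-a)} = e^(-as)F(s). Here a=1, F(s) = 8/(s² + 64), so L{u(t-1)f(t-1)} = e^(-s)·8/(s² + 64)

Final answer: e^(-s)·8/(s² + 64)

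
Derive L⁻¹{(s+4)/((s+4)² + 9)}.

Using frequency shift: L⁻¹{(s-a)/((s-a)² + b²)} = e^(at)cos(bt). Here a=-4, b=3

Final answer: e^(-4t)·cos(3t)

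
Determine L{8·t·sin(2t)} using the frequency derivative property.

L{sin(2t)} = 2/(s² + 4). By L{t·f(t)} = -F'(s): -d/ds[2/(s² + 4)] = -(2)·(-2s)/(s² + 4)² = 4s/(s² + 4)². Then L{8·t·sin(2t)} = 8·4s/(s² + 4)² = 32s/(s² + 4)²

Final answer: 32s/(s² + 4)²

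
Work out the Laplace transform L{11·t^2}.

L{t^n} = n!/s^(n+1), so L{t^2} = 2/s^3. Then L{11·t^2} = 11·2/s^3 = 22/s^3

Final answer: 22/s^3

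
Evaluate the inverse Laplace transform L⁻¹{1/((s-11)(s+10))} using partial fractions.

Decompose: A/(s-11) + B/(s+10). A = 1/21, B = -1/21. f(t) = (e^(11t) - e^(-10t))/21

Final answer: (e^(11t) - e^(-10t))/21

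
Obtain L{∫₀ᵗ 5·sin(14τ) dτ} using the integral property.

L{∫₀ᵗ f(τ)dτ} = F(s)/s with F(s) = 70/(s² + 196), so the result is (70/(s² + 196))/s = 70/(s(s² + 196))

Final answer: 70/(s(s² + 196))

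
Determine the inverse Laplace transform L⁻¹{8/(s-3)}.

L⁻¹{1/(s-a)} = e^(at), so L⁻¹{1/(s-3)} = e^(3t), and L⁻¹{8/(s-3)} = 8·e^(3t)

Final answer: 8·e^(3t)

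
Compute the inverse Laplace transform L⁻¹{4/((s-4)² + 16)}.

Using frequency shift, L⁻¹{4/((s-4)² + 16)} = e^(4t)·sin(4t)

Final answer: e^(4t)·sin(4t)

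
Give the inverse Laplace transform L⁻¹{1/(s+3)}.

L⁻¹{1/(s-a)} = e^(at), so L⁻¹{1/(s+3)} = e^(-3t)

Final answer: e^(-3t)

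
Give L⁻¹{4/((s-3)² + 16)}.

Form: b/((s-a)² + b²) → e^(at)sin(bt). With a=3, b=4

Final answer: e^(3t)·sin(4t)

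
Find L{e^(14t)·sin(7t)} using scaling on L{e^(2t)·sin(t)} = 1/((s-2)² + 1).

Scaling with a=7: L{e^(14t)·sin(7t)} = (1/7) · 1/((s/7-2)² + 1). Simplifying: 7/((s-14)² + 49)

Final answer: 7/((s-14)² + 49)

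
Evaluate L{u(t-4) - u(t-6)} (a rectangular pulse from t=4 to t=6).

L{u(t-a)} = e^(-as)/s. L{u(t-4) - u(t-6)} = (e^(-4s) - e^(-6s))/s

Final answer: (e^(-4s) - e^(-6s))/s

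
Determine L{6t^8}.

L{t^n} = n!/s^(n+1). So L{6t^8} = 6·8!/s^9 = 241920/s^9

Final answer: 241920/s^9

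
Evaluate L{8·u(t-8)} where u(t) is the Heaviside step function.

L{u(t-a)} = e^(-as)/s. Here a=8, so L{u(t-8)} = e^(-8s)/s, and L{8·u(t-8)} = 8·e^(-8s)/s

Final answer: 8·e^(-8s)/s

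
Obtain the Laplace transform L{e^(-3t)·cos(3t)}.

L{e^(at)·cos(ωt)} = (s-a)/((s-a)² + ω²), so L{e^(-3t)·cos(3t)} = (s+3)/((s+3)² + 9)

Final answer: (s+3)/((s+3)² + 9)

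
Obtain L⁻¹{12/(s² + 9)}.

This is the form c·a/(s² + a²) with a = 3, c = 4. L⁻¹ = 4·sin(3t)

Final answer: 4·sin(3t)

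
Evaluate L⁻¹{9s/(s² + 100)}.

This is the form c·s/(s² + a²) with a = 10, c = 9. L⁻¹ = 9·cos(10t)

Final answer: 9·cos(10t)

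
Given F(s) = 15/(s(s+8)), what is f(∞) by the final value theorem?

f(∞) = lim_{s→0} s·15/(s(s+8)) = lim_{s→0} 15/(s+8) = 15/8 = 15/8

Final answer: 15/8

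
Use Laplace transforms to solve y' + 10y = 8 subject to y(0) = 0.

sY + 10Y = 8/s. Y = 8/(s(s+10)). Partial fractions: Y = 4/5/s - 4/5/(s+10)

Final answer: y(t) = 4/5(1 - e^(-10t))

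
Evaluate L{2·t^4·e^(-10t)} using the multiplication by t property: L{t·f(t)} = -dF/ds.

Using L{t^n·e^(at)} = n!/(s-a)^(n+1), L{t^4·e^(-10t)} = 24/(s+10)^5, so L{2·t^4·e^(-10t)} = 2·24/(s+10)^5 = 48/(s+10)^5

Final answer: 48/(s+10)^5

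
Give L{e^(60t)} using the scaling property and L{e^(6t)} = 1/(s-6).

Using L{f(at)} = (1/a)F(s/a) with a=10 and f(t) = e^(6t): L{e^(60t)} = (1/10) · 1/((s/10)-6) = (1/10) · 10/(s-60) = 1/(s-60)

Final answer: 1/(s-60)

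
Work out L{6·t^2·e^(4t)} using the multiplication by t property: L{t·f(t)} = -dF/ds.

Using L{t^n·e^(at)} = n!/(s-a)^(n+1), L{t^2·e^(4t)} = 2/(s-4)^3, so L{6·t^2·e^(4t)} = 6·2/(s-4)^3 = 12/(s-4)^3

Final answer: 12/(s-4)^3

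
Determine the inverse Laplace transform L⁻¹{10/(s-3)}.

L⁻¹{1/(s-a)} = e^(at), so L⁻¹{1/(s-3)} = e^(3t), and L⁻¹{10/(s-3)} = 10·e^(3t)

Final answer: 10·e^(3t)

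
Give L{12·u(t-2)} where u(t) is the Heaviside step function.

L{u(t-a)} = e^(-as)/s. Here a=2, so L{u(t-2)} = e^(-2s)/s, and L{12·u(t-2)} = 12·e^(-2s)/s

Final answer: 12·e^(-2s)/s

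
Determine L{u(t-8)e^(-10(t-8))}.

u(t-a)f(t-a) with f(t)=e^(-10t). L{e^(-10t)} = 1/(s+10). By time shift: e^(-8s)/(s+10)

Final answer: e^(-8s)/(s+10)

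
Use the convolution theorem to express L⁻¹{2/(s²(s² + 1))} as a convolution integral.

2/(s²(s² + 1)) = (1/s²)·(2/(s² + 1)) = L{t}·L{2·sin(t)}. So f(t) = t*(2·sin(t)) = ∫₀ᵗ 2τ·sin((t-τ)) dτ

Final answer: ∫₀ᵗ 2τ·sin((t-τ)) dτ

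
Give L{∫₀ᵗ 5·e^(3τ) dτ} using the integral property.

L{∫₀ᵗ f(τ)dτ} = F(s)/s with F(s) = 5/(s-3), so L{∫₀ᵗ 5·e^(3τ) dτ} = 5/(s(s-3))

Final answer: 5/(s(s-3))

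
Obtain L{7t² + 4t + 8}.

L{7t² + 4t + 8} = 7·2/s³ + 4/s² + 8/s = 14/s³ + 4/s² + 8/s

Final answer: 14/s³ + 4/s² + 8/s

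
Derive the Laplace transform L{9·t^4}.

L{t^n} = n!/s^(n+1), so L{t^4} = 24/s^5. Then L{9·t^4} = 9·24/s^5 = 216/s^5

Final answer: 216/s^5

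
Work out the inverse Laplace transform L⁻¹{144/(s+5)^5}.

L⁻¹{n!/(s-a)^(n+1)} = t^n·e^(at) with n=4, a=-5. So L⁻¹{24/(s+5)^5} = t^4·e^(-5t), and L⁻¹{144/(s+5)^5} = (144/24)·t^4·e^(-5t) = 6·t^4·e^(-5t)

Final answer: 6·t^4·e^(-5t)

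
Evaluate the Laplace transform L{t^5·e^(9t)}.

L{t^n·e^(at)} = n!/(s-a)^(n+1), so L{t^5·e^(9t)} = 120/(s-9)^6

Final answer: 120/(s-9)^6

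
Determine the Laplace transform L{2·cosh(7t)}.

L{cosh(ωt)} = s/(s² - ω²), so L{cosh(7t)} = s/(s² - 49). Then L{2·cosh(7t)} = 2·s/(s² - 49) = 2s/(s² - 49)

Final answer: 2s/(s² - 49)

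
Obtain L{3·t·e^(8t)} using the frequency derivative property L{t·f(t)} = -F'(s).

L{e^(8t)} = 1/(s-8). By frequency derivative: L{t·e^(8t)} = -d/ds[1/(s-8)] = -(-1)/(s-8)² = 1/(s-8)². Then L{3·t·e^(8t)} = 3·1/(s-8)² = 3/(s-8)²

Final answer: 3/(s-8)²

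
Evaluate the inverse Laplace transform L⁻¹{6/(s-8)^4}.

L⁻¹{n!/(s-a)^(n+1)} = t^n·e^(at), so L⁻¹{6/(s-8)^4} = t^3·e^(8t)

Final answer: t^3·e^(8t)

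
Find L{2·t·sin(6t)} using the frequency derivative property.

L{sin(6t)} = 6/(s² + 36). By L{t·f(t)} = -F'(s): -d/ds[6/(s² + 36)] = -(6)·(-2s)/(s² + 36)² = 12s/(s² + 36)². Then L{2·t·sin(6t)} = 2·12s/(s² + 36)² = 24s/(s² + 36)²

Final answer: 24s/(s² + 36)²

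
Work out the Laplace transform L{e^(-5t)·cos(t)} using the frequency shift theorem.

Frequency shift: L{e^(at)f(t)} = F(s-a). L{e^(-5t)·cos(t)} = (s+5)/((s+5)² + 1)

Final answer: (s+5)/((s+5)² + 1)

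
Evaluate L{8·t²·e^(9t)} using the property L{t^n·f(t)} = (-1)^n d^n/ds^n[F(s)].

L{e^(9t)} = 1/(s-9). d/ds[1/(s-9)] = -1/(s-9)². d²/ds²[1/(s-9)] = 2/(s-9)³. So L{t²·e^(9t)} = (-1)² · 2/(s-9)³ = 2/(s-9)³. Then L{8·t²·e^(9t)} = 8·2/(s-9)³ = 16/(s-9)³

Final answer: 16/(s-9)³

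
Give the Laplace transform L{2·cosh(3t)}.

L{cosh(ωt)} = s/(s² - ω²), so L{cosh(3t)} = s/(s² - 9). Then L{2·cosh(3t)} = 2·s/(s² - 9) = 2s/(s² - 9)

Final answer: 2s/(s² - 9)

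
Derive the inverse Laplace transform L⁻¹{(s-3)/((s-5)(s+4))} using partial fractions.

Using partial fractions, f(t) = (2e^(5t) + 7e^(-4t))/9

Final answer: (2e^(5t) + 7e^(-4t))/9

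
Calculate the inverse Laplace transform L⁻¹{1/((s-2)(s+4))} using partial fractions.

Decompose: A/(s-2) + B/(s+4). A = 1/6, B = -1/6. f(t) = (e^(2t) - e^(-4t))/6

Final answer: (e^(2t) - e^(-4t))/6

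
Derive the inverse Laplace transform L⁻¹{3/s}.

L⁻¹{c/s} = c, so L⁻¹{3/s} = 3

Final answer: 3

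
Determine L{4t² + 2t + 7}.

L{4t² + 2t + 7} = 4·2/s³ + 2/s² + 7/s = 8/s³ + 2/s² + 7/s

Final answer: 8/s³ + 2/s² + 7/s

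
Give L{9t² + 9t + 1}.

L{9t² + 9t + 1} = 9·2/s³ + 9/s² + 1/s = 18/s³ + 9/s² + 1/s

Final answer: 18/s³ + 9/s² + 1/s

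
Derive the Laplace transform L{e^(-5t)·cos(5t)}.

L{e^(at)·cos(ωt)} = (s-a)/((s-a)² + ω²), so L{e^(-5t)·cos(5t)} = (s+5)/((s+5)² + 25)

Final answer: (s+5)/((s+5)² + 25)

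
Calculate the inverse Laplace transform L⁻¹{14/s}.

L⁻¹{c/s} = c, so L⁻¹{14/s} = 14

Final answer: 14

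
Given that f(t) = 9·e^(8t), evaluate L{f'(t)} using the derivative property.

f(0) = 9, F(s) = 9/(s-8). L{f'(t)} = s·F(s) - f(0) = 9s/(s-8) - 9 = (9s - 9(s-8))/(s-8) = 72/(s-8)

Final answer: 72/(s-8)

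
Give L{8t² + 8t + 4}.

L{8t² + 8t + 4} = 8·2/s³ + 8/s² + 4/s = 16/s³ + 8/s² + 4/s

Final answer: 16/s³ + 8/s² + 4/s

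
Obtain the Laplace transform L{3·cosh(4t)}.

L{cosh(ωt)} = s/(s² - ω²), so L{cosh(4t)} = s/(s² - 16). Then L{3·cosh(4t)} = 3·s/(s² - 16) = 3s/(s² - 16)

Final answer: 3s/(s² - 16)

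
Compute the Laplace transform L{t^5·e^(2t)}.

L{t^n·e^(at)} = n!/(s-a)^(n+1), so L{t^5·e^(2t)} = 120/(s-2)^6

Final answer: 120/(s-2)^6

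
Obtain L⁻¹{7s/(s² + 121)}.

This is the form c·s/(s² + a²) with a = 11, c = 7. L⁻¹ = 7·cos(11t)

Final answer: 7·cos(11t)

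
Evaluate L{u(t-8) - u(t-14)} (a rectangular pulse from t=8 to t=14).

L{u(t-a)} = e^(-as)/s. L{u(t-8) - u(t-14)} = (e^(-8s) - e^(-14s))/s

Final answer: (e^(-8s) - e^(-14s))/s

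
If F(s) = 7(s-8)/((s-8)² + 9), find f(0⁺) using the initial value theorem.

f(0⁺) = lim_{s→∞} sF(s) = lim_{s→∞} 7s(s-8)/((s-8)² + 9) = 7

Final answer: 7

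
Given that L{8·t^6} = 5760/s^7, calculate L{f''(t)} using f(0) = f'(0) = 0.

L{f''(t)} = s²F(s) - sf(0) - f'(0) = s²·5760/s^7 - 0 - 0 = 5760/s^5

Final answer: 5760/s^5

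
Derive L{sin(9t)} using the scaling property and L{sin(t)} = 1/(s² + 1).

Using L{f(at)} = (1/a)F(s/a) with a=9: L{sin(9t)} = (1/9) · 1/((s/9)² + 1) = (1/9) · 1·81/(s² + 81) = 9/(s² + 81)

Final answer: 9/(s² + 81)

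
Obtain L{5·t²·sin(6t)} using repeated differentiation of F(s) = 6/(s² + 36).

F(s) = 6/(s² + 36). F'(s) = -12s/(s² + 36)². F''(s) = -12(36 - 3s²)/(s² + 36)³ = (36s² - 432)/(s² + 36)³. So L{t²·sin(6t)} = (-1)² F''(s) = (36s² - 432)/(s² + 36)³. Then L{5·t²·sin(6t)} = 5·(36s² - 432)/(s² + 36)³ = (180s² - 2160)/(s² + 36)³

Final answer: (180s² - 2160)/(s² + 36)³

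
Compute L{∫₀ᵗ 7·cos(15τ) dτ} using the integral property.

L{∫₀ᵗ f(τ)dτ} = F(s)/s with F(s) = 7s/(s² + 225), so the result is (7s/(s² + 225))/s = 7/(s² + 225)

Final answer: 7/(s² + 225)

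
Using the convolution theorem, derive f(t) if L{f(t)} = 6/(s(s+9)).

6/(s(s+9)) = (6/s)·(1/(s+9)) = L{6}·L{e^(-9t)}. By convolution, f(t) = 6*e^(-9t) = ∫₀ᵗ 6·e^(-9τ) dτ = 6·(1 - e^(-9t))/9

Final answer: 6·(1 - e^(-9t))/9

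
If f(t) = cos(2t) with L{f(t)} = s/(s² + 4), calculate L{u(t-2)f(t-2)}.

Time shift theorem: L{u(t-a)f(t-a)} = e^(-as)F(s). Here a=2, F(s) = s/(s² + 4), so L{u(t-2)f(t-2)} = e^(-2s)·s/(s² + 4)

Final answer: e^(-2s)·s/(s² + 4)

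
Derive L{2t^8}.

L{t^n} = n!/s^(n+1). So L{2t^8} = 2·8!/s^9 = 80640/s^9

Final answer: 80640/s^9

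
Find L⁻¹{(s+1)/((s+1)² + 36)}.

Using frequency shift: L⁻¹{(s-a)/((s-a)² + b²)} = e^(at)cos(bt). Here a=-1, b=6

Final answer: e^(-t)·cos(6t)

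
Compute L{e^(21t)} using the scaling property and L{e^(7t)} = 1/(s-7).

Using L{f(at)} = (1/a)F(s/a) with a=3 and f(t) = e^(7t): L{e^(21t)} = (1/3) · 1/((s/3)-7) = (1/3) · 3/(s-21) = 1/(s-21)

Final answer: 1/(s-21)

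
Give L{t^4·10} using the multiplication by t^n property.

L{10} = 10/s. d^1/ds^1[1/s] = -1/s². d^2/ds^2[1/s] = 2/s^3. d^3/ds^3[1/s] = -6/s^4. d^4/ds^4[1/s] = 24/s^5. So L{t^4} = (-1)^{4}·24/s^5 = 24/s^5. Then L{t^4·10} = 10·24/s^5 = 240/s^5

Final answer: 240/s^5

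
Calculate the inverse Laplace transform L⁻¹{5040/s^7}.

L⁻¹{n!/s^(n+1)} = t^n with n=6. So L⁻¹{720/s^7} = t^6, and L⁻¹{5040/s^7} = (5040/720)·t^6 = 7·t^6

Final answer: 7·t^6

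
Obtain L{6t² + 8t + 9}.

L{6t² + 8t + 9} = 6·2/s³ + 8/s² + 9/s = 12/s³ + 8/s² + 9/s

Final answer: 12/s³ + 8/s² + 9/s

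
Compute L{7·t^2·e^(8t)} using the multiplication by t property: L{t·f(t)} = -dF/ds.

Using L{t^n·e^(at)} = n!/(s-a)^(n+1), L{t^2·e^(8t)} = 2/(s-8)^3, so L{7·t^2·e^(8t)} = 7·2/(s-8)^3 = 14/(s-8)^3

Final answer: 14/(s-8)^3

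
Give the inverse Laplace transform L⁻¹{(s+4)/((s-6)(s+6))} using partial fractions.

Using partial fractions, f(t) = (10e^(6t) + 2e^(-6t))/12

Final answer: (10e^(6t) + 2e^(-6t))/12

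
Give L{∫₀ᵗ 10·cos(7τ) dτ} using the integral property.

L{∫₀ᵗ f(τ)dτ} = F(s)/s with F(s) = 10s/(s² + 49), so the result is (10s/(s² + 49))/s = 10/(s² + 49)

Final answer: 10/(s² + 49)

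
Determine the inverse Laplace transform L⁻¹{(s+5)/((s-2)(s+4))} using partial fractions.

Using partial fractions, f(t) = (7e^(2t) - e^(-4t))/6

Final answer: (7e^(2t) - e^(-4t))/6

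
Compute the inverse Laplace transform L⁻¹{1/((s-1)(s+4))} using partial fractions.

Decompose: A/(s-1) + B/(s+4). A = 1/5, B = -1/5. f(t) = (e^t - e^(-4t))/5

Final answer: (e^t - e^(-4t))/5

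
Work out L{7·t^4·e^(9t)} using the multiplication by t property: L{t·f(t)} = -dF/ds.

Using L{t^n·e^(at)} = n!/(s-a)^(n+1), L{t^4·e^(9t)} = 24/(s-9)^5, so L{7·t^4·e^(9t)} = 7·24/(s-9)^5 = 168/(s-9)^5

Final answer: 168/(s-9)^5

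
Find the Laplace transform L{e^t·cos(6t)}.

L{e^(at)·cos(ωt)} = (s-a)/((s-a)² + ω²), so L{e^t·cos(6t)} = (s-1)/((s-1)² + 36)

Final answer: (s-1)/((s-1)² + 36)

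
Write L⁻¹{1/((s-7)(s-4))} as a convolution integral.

1/((s-7)(s-4)) = (1/(s-7))·(1/(s-4)) = L{e^(7t)}·L{e^(4t)}. So f(t) = e^(7t)*e^(4t) = ∫₀ᵗ e^(7τ)·e^(4(t-τ)) dτ

Final answer: ∫₀ᵗ e^(7τ)·e^(4(t-τ)) dτ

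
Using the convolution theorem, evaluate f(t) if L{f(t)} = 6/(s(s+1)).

6/(s(s+1)) = (6/s)·(1/(s+1)) = L{6}·L{e^(-t)}. By convolution, f(t) = 6*e^(-t) = ∫₀ᵗ 6·e^(-τ) dτ = 6·(1 - e^(-t))/1

Final answer: 6·(1 - e^(-t))/1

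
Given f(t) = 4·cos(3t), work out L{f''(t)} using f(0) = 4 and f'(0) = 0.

F(s) = 4s/(s² + 9). L{f''(t)} = s²F(s) - sf(0) - f'(0) = 4s³/(s² + 9) - 4s = (4s³ - 4s(s² + 9))/(s² + 9) = -36s/(s² + 9)

Final answer: -36s/(s² + 9)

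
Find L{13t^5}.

L{t^n} = n!/s^(n+1). So L{13t^5} = 13·5!/s^6 = 1560/s^6

Final answer: 1560/s^6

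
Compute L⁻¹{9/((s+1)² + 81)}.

Form: b/((s-a)² + b²) → e^(at)sin(bt). With a=-1, b=9

Final answer: e^(-t)·sin(9t)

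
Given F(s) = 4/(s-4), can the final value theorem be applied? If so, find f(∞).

sF(s) = 4s/(s-4) has a pole at s = 4 in the right half-plane. Theorem does NOT apply (unstable system; f(t) = 4·e^(4t) grows without bound).

Final answer: Not applicable (unstable)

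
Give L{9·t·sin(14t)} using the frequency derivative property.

L{sin(14t)} = 14/(s² + 196). By L{t·f(t)} = -F'(s): -d/ds[14/(s² + 196)] = -(14)·(-2s)/(s² + 196)² = 28s/(s² + 196)². Then L{9·t·sin(14t)} = 9·28s/(s² + 196)² = 252s/(s² + 196)²

Final answer: 252s/(s² + 196)²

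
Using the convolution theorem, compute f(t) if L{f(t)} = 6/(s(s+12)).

6/(s(s+12)) = (6/s)·(1/(s+12)) = L{6}·L{e^(-12t)}. By convolution, f(t) = 6*e^(-12t) = ∫₀ᵗ 6·e^(-12τ) dτ = 6·(1 - e^(-12t))/12

Final answer: 6·(1 - e^(-12t))/12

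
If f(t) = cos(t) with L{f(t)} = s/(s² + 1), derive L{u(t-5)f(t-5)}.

Time shift theorem: L{u(t-a)f(t-a)} = e^(-as)F(s). Here a=5, F(s) = s/(s² + 1), so L{u(t-5)f(t-5)} = e^(-5s)·s/(s² + 1)

Final answer: e^(-5s)·s/(s² + 1)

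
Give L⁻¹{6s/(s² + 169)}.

This is the form c·s/(s² + a²) with a = 13, c = 6. L⁻¹ = 6·cos(13t)

Final answer: 6·cos(13t)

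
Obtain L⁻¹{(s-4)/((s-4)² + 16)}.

Using frequency shift: L⁻¹{(s-a)/((s-a)² + b²)} = e^(at)cos(bt). Here a=4, b=4

Final answer: e^(4t)·cos(4t)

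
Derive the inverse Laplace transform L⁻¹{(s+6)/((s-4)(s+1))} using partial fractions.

Using partial fractions, f(t) = (10e^(4t) - 5e^(-t))/5

Final answer: (10e^(4t) - 5e^(-t))/5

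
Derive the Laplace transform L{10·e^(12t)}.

L{e^(at)} = 1/(s-a), so L{e^(12t)} = 1/(s-12). Then L{10·e^(12t)} = 10/(s-12)

Final answer: 10/(s-12)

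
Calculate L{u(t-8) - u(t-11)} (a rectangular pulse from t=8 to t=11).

L{u(t-a)} = e^(-as)/s. L{u(t-8) - u(t-11)} = (e^(-8s) - e^(-11s))/s

Final answer: (e^(-8s) - e^(-11s))/s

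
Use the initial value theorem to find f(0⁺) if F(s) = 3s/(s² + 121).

f(0⁺) = lim_{s→∞} s·3s/(s² + 121) = lim_{s→∞} 3s²/(s² + 121) = 3

Final answer: 3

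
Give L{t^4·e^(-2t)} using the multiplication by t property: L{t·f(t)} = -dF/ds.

Using L{t^n·e^(at)} = n!/(s-a)^(n+1), L{t^4·e^(-2t)} = 24/(s+2)^5

Final answer: 24/(s+2)^5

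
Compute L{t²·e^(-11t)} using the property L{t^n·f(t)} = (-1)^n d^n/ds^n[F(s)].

L{e^(-11t)} = 1/(s+11). d/ds[1/(s+11)] = -1/(s+11)². d²/ds²[1/(s+11)] = 2/(s+11)³. So L{t²·e^(-11t)} = (-1)² · 2/(s+11)³ = 2/(s+11)³

Final answer: 2/(s+11)³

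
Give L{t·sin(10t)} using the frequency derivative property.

L{sin(10t)} = 10/(s² + 100). By L{t·f(t)} = -F'(s): -d/ds[10/(s² + 100)] = -(10)·(-2s)/(s² + 100)² = 20s/(s² + 100)²

Final answer: 20s/(s² + 100)²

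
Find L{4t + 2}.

L{4t + 2} = 4·L{t} + 2·L{1} = 4/s² + 2/s

Final answer: 4/s² + 2/s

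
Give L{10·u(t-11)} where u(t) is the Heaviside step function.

L{u(t-a)} = e^(-as)/s. Here a=11, so L{u(t-11)} = e^(-11s)/s, and L{10·u(t-11)} = 10·e^(-11s)/s

Final answer: 10·e^(-11s)/s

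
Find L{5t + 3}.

L{5t + 3} = 5·L{t} + 3·L{1} = 5/s² + 3/s

Final answer: 5/s² + 3/s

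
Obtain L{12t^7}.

L{t^n} = n!/s^(n+1). So L{12t^7} = 12·7!/s^8 = 60480/s^8

Final answer: 60480/s^8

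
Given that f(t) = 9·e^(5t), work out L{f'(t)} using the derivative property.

f(0) = 9, F(s) = 9/(s-5). L{f'(t)} = s·F(s) - f(0) = 9s/(s-5) - 9 = (9s - 9(s-5))/(s-5) = 45/(s-5)

Final answer: 45/(s-5)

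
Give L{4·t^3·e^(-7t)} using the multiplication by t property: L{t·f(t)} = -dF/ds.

Using L{t^n·e^(at)} = n!/(s-a)^(n+1), L{t^3·e^(-7t)} = 6/(s+7)^4, so L{4·t^3·e^(-7t)} = 4·6/(s+7)^4 = 24/(s+7)^4

Final answer: 24/(s+7)^4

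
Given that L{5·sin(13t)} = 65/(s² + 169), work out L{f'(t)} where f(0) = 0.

L{f'(t)} = s·F(s) - f(0) = s·65/(s² + 169) - 0 = 65s/(s² + 169)

Final answer: 65s/(s² + 169)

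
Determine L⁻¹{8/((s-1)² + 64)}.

Form: b/((s-a)² + b²) → e^(at)sin(bt). With a=1, b=8

Final answer: e^t·sin(8t)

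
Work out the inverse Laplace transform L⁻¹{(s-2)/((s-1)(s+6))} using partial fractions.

Using partial fractions, f(t) = (-e^t + 8e^(-6t))/7

Final answer: (-e^t + 8e^(-6t))/7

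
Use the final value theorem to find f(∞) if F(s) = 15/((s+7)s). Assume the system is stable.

f(∞) = lim_{s→0} sF(s) = lim_{s→0} 15/(s+7) = 15/7

Final answer: 15/7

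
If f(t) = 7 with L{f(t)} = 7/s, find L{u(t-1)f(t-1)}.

Time shift theorem: L{u(t-a)f(t-a)} = e^(-as)F(s). Here a=1, F(s) = 7/s, so L{u(t-1)f(t-1)} = e^(-s)·7/s

Final answer: e^(-s)·7/s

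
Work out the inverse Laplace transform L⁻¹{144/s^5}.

L⁻¹{n!/s^(n+1)} = t^n with n=4. So L⁻¹{24/s^5} = t^4, and L⁻¹{144/s^5} = (144/24)·t^4 = 6·t^4

Final answer: 6·t^4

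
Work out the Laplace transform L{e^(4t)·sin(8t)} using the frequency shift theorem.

Frequency shift: L{e^(at)f(t)} = F(s-a). L{e^(4t)·sin(8t)} = 8/((s-4)² + 64)

Final answer: 8/((s-4)² + 64)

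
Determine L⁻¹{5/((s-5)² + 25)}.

Form: b/((s-a)² + b²) → e^(at)sin(bt). With a=5, b=5

Final answer: e^(5t)·sin(5t)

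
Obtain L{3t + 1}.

L{3t + 1} = 3·L{t} + L{1} = 3/s² + 1/s

Final answer: 3/s² + 1/s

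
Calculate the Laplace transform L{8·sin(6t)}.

L{sin(ωt)} = ω/(s² + ω²), so L{sin(6t)} = 6/(s² + 36). Then L{8·sin(6t)} = 8·6/(s² + 36) = 48/(s² + 36)

Final answer: 48/(s² + 36)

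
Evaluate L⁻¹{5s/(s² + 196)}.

This is the form c·s/(s² + a²) with a = 14, c = 5. L⁻¹ = 5·cos(14t)

Final answer: 5·cos(14t)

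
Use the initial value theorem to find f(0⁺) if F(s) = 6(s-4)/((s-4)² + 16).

f(0⁺) = lim_{s→∞} sF(s) = lim_{s→∞} 6s(s-4)/((s-4)² + 16) = 6

Final answer: 6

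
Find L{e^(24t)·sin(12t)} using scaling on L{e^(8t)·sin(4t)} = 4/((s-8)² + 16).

Scaling with a=3: L{e^(24t)·sin(12t)} = (1/3) · 4/((s/3-8)² + 16). Simplifying: 12/((s-24)² + 144)

Final answer: 12/((s-24)² + 144)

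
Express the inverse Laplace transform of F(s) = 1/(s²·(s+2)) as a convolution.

1/(s²·(s+2)) = (1/s^2)·(1/(s+2)) = L{t}·L{e^(-2t)}. So f(t) = t*e^(-2t) = ∫₀ᵗ τ·e^(-2(t-τ)) dτ

Final answer: ∫₀ᵗ τ·e^(-2(t-τ)) dτ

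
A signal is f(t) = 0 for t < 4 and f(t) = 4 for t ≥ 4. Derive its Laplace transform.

f(t) = 4·u(t-4). L{u(t-4)} = e^(-4s)/s, so L{f(t)} = 4·e^(-4s)/s

Final answer: 4·e^(-4s)/s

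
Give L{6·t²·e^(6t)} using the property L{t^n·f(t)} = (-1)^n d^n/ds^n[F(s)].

L{e^(6t)} = 1/(s-6). d/ds[1/(s-6)] = -1/(s-6)². d²/ds²[1/(s-6)] = 2/(s-6)³. So L{t²·e^(6t)} = (-1)² · 2/(s-6)³ = 2/(s-6)³. Then L{6·t²·e^(6t)} = 6·2/(s-6)³ = 12/(s-6)³

Final answer: 12/(s-6)³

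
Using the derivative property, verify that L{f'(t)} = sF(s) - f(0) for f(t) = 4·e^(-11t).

f'(t) = -44e^(-11t). Direct: L{f'(t)} = -44/(s+11). Property: s·4/(s+11) - 4 = (4s - 4(s+11))/(s+11) = -44/(s+11). ✓

Final answer: -44/(s+11)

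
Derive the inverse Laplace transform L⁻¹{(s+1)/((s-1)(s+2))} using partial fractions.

Using partial fractions, f(t) = (2e^t + e^(-2t))/3

Final answer: (2e^t + e^(-2t))/3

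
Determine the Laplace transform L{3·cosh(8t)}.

L{cosh(ωt)} = s/(s² - ω²), so L{cosh(8t)} = s/(s² - 64). Then L{3·cosh(8t)} = 3·s/(s² - 64) = 3s/(s² - 64)

Final answer: 3s/(s² - 64)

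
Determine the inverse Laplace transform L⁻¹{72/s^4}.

L⁻¹{n!/s^(n+1)} = t^n with n=3. So L⁻¹{6/s^4} = t^3, and L⁻¹{72/s^4} = (72/6)·t^3 = 12·t^3

Final answer: 12·t^3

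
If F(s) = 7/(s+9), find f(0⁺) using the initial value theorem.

f(0⁺) = lim_{s→∞} s·7/(s+9) = lim_{s→∞} 7s/(s+9) = 7

Final answer: 7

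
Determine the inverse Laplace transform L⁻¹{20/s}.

L⁻¹{c/s} = c, so L⁻¹{20/s} = 20

Final answer: 20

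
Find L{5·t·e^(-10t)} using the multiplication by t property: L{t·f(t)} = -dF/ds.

Using L{t^n·e^(at)} = n!/(s-a)^(n+1), L{t·e^(-10t)} = 1/(s+10)^2, so L{5·t·e^(-10t)} = 5·1/(s+10)^2 = 5/(s+10)^2

Final answer: 5/(s+10)^2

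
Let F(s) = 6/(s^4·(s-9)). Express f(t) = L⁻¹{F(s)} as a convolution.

6/(s^4·(s-9)) = (6/s^4)·(1/(s-9)) = L{t^3}·L{e^(9t)}. So f(t) = t^3*e^(9t) = ∫₀ᵗ τ^3·e^(9(t-τ)) dτ

Final answer: ∫₀ᵗ τ^3·e^(9(t-τ)) dτ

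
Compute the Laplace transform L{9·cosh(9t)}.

L{cosh(ωt)} = s/(s² - ω²), so L{cosh(9t)} = s/(s² - 81). Then L{9·cosh(9t)} = 9·s/(s² - 81) = 9s/(s² - 81)

Final answer: 9s/(s² - 81)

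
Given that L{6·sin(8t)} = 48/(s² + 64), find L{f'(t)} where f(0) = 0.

L{f'(t)} = s·F(s) - f(0) = s·48/(s² + 64) - 0 = 48s/(s² + 64)

Final answer: 48s/(s² + 64)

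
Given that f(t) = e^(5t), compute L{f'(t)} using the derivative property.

f(0) = 1, F(s) = 1/(s-5). L{f'(t)} = s·F(s) - f(0) = s/(s-5) - 1 = (s - (s-5))/(s-5) = 5/(s-5)

Final answer: 5/(s-5)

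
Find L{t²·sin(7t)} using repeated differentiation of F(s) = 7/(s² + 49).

F(s) = 7/(s² + 49). F'(s) = -14s/(s² + 49)². F''(s) = -14(49 - 3s²)/(s² + 49)³ = (42s² - 686)/(s² + 49)³. So L{t²·sin(7t)} = (-1)² F''(s) = (42s² - 686)/(s² + 49)³

Final answer: (42s² - 686)/(s² + 49)³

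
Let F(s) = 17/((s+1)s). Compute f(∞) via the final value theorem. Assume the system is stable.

f(∞) = lim_{s→0} sF(s) = lim_{s→0} 17/(s+1) = 17

Final answer: 17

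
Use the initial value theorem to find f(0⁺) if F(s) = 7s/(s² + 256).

f(0⁺) = lim_{s→∞} s·7s/(s² + 256) = lim_{s→∞} 7s²/(s² + 256) = 7

Final answer: 7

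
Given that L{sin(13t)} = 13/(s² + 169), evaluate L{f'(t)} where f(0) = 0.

L{f'(t)} = s·F(s) - f(0) = s·13/(s² + 169) - 0 = 13s/(s² + 169)

Final answer: 13s/(s² + 169)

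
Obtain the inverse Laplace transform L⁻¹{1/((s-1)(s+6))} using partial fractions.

Decompose: A/(s-1) + B/(s+6). A = 1/7, B = -1/7. f(t) = (e^t - e^(-6t))/7

Final answer: (e^t - e^(-6t))/7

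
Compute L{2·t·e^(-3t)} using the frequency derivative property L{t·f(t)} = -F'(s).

L{e^(-3t)} = 1/(s+3). By frequency derivative: L{t·e^(-3t)} = -d/ds[1/(s+3)] = -(-1)/(s+3)² = 1/(s+3)². Then L{2·t·e^(-3t)} = 2·1/(s+3)² = 2/(s+3)²

Final answer: 2/(s+3)²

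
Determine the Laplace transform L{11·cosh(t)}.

L{cosh(ωt)} = s/(s² - ω²), so L{cosh(t)} = s/(s² - 1). Then L{11·cosh(t)} = 11·s/(s² - 1) = 11s/(s² - 1)

Final answer: 11s/(s² - 1)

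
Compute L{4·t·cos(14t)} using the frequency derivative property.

L{cos(14t)} = s/(s² + 196). Derivative: d/ds[s/(s² + 196)] = [(s² + 196) - s·2s]/(s² + 196)² = (196 - s²)/(s² + 196)². So L{t·cos(14t)} = -F'(s) = (s² - 196)/(s² + 196)². Then L{4·t·cos(14t)} = 4·(s² - 196)/(s² + 196)²

Final answer: 4·(s² - 196)/(s² + 196)²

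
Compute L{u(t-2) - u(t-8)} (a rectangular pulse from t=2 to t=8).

L{u(t-a)} = e^(-as)/s. L{u(t-2) - u(t-8)} = (e^(-2s) - e^(-8s))/s

Final answer: (e^(-2s) - e^(-8s))/s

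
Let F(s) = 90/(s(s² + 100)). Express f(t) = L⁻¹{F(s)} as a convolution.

90/(s(s² + 100)) = (1/s)·(90/(s² + 100)) = L{1}·L{9·sin(10t)}. So f(t) = 1*(9·sin(10t)) = ∫₀ᵗ 9·sin(10τ) dτ

Final answer: ∫₀ᵗ 9·sin(10τ) dτ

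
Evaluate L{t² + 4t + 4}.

L{t² + 4t + 4} = 2/s³ + 4/s² + 4/s = 2/s³ + 4/s² + 4/s

Final answer: 2/s³ + 4/s² + 4/s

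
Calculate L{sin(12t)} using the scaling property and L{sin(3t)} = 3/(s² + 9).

Using L{f(at)} = (1/a)F(s/a) with a=4: L{sin(12t)} = (1/4) · 3/((s/4)² + 9) = (1/4) · 3·16/(s² + 144) = 12/(s² + 144)

Final answer: 12/(s² + 144)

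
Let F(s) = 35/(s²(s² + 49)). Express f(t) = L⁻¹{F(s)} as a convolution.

35/(s²(s² + 49)) = (1/s²)·(35/(s² + 49)) = L{t}·L{5·sin(7t)}. So f(t) = t*(5·sin(7t)) = ∫₀ᵗ 5τ·sin(7(t-τ)) dτ

Final answer: ∫₀ᵗ 5τ·sin(7(t-τ)) dτ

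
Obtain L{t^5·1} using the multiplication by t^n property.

L{1} = 1/s. d^1/ds^1[1/s] = -1/s². d^2/ds^2[1/s] = 2/s^3. d^3/ds^3[1/s] = -6/s^4. d^4/ds^4[1/s] = 24/s^5. d^5/ds^5[1/s] = -120/s^6. So L{t^5} = (-1)^{5}·-120/s^6 = 120/s^6

Final answer: 120/s^6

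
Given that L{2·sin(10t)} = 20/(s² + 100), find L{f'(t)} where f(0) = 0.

L{f'(t)} = s·F(s) - f(0) = s·20/(s² + 100) - 0 = 20s/(s² + 100)

Final answer: 20s/(s² + 100)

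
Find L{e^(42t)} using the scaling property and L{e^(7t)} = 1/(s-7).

Using L{f(at)} = (1/a)F(s/a) with a=6 and f(t) = e^(7t): L{e^(42t)} = (1/6) · 1/((s/6)-7) = (1/6) · 6/(s-42) = 1/(s-42)

Final answer: 1/(s-42)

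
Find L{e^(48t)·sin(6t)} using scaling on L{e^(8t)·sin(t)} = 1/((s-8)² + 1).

Scaling with a=6: L{e^(48t)·sin(6t)} = (1/6) · 1/((s/6-8)² + 1). Simplifying: 6/((s-48)² + 36)

Final answer: 6/((s-48)² + 36)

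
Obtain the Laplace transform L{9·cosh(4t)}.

L{cosh(ωt)} = s/(s² - ω²), so L{cosh(4t)} = s/(s² - 16). Then L{9·cosh(4t)} = 9·s/(s² - 16) = 9s/(s² - 16)

Final answer: 9s/(s² - 16)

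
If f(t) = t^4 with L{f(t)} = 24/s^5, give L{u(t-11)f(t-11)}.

Time shift theorem: L{u(t-a)f(t-a)} = e^(-as)F(s). Here a=11, F(s) = 24/s^5, so L{u(t-11)f(t-11)} = e^(-11s)·24/s^5

Final answer: e^(-11s)·24/s^5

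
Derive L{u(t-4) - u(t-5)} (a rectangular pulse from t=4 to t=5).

L{u(t-a)} = e^(-as)/s. L{u(t-4) - u(t-5)} = (e^(-4s) - e^(-5s))/s

Final answer: (e^(-4s) - e^(-5s))/s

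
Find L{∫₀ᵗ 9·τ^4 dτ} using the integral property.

L{∫₀ᵗ f(τ)dτ} = F(s)/s with f(t) = 9t^4. F(s) = 216/s^5, so L{∫₀ᵗ 9·τ^4 dτ} = (216/s^5)/s = 216/s^6. (Check: ∫₀ᵗ 9·τ^4 dτ = 9t^5/5.)

Final answer: 216/s^6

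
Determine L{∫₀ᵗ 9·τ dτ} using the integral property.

L{∫₀ᵗ f(τ)dτ} = F(s)/s with f(t) = 9t. F(s) = 9/s^2, so L{∫₀ᵗ 9·τ dτ} = (9/s^2)/s = 9/s^3. (Check: ∫₀ᵗ 9·τ dτ = 9t^2/2.)

Final answer: 9/s^3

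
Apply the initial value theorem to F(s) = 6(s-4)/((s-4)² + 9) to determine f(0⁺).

f(0⁺) = lim_{s→∞} sF(s) = lim_{s→∞} 6s(s-4)/((s-4)² + 9) = 6

Final answer: 6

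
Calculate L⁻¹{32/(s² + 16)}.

This is the form c·a/(s² + a²) with a = 4, c = 8. L⁻¹ = 8·sin(4t)

Final answer: 8·sin(4t)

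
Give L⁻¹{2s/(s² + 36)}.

This is the form c·s/(s² + a²) with a = 6, c = 2. L⁻¹ = 2·cos(6t)

Final answer: 2·cos(6t)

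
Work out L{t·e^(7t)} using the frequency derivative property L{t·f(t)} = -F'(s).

L{e^(7t)} = 1/(s-7). By frequency derivative: L{t·e^(7t)} = -d/ds[1/(s-7)] = -(-1)/(s-7)² = 1/(s-7)²

Final answer: 1/(s-7)²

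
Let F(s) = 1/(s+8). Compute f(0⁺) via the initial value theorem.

f(0⁺) = lim_{s→∞} s·1/(s+8) = lim_{s→∞} s/(s+8) = 1

Final answer: 1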